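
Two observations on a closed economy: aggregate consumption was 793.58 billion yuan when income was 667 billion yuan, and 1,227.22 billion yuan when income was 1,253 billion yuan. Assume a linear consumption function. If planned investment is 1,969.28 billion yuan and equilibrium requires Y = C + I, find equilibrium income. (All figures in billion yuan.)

MPC = (1227.22 − 793.58)/(1253 − 667) = 433.64/586 = 0.74
a = 793.58 − 0.74(667) = 300
Equilibrium: Y = 300 + 0.74Y + 1969.28
0.26Y = 2269.28, so Y = 2269.28/0.26 = 8728

Y = 8728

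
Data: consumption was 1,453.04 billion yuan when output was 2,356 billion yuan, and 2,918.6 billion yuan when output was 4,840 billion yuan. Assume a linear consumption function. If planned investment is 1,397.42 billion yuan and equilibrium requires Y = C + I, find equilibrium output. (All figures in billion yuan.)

MPC = (2918.6 − 1453.04)/(4840 − 2356) = 1465.56/2484 = 0.59
a = 1453.04 − 0.59(2356) = 63
Equilibrium: Y = 63 + 0.59Y + 1397.42
0.41Y = 1460.42, so Y = 1460.42/0.41 = 3562

Y = 3562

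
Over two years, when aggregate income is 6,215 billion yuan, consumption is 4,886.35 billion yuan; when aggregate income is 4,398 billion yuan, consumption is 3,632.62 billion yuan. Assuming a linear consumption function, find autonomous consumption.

a = 598

MPC = ΔC/ΔY = (4886.35 − 3632.62)/(6215 − 4398) = 1253.73/1817 = 0.69
a = C − MPC·Y = 3632.62 − 0.69(4398) = 3632.62 − 3034.62 = 598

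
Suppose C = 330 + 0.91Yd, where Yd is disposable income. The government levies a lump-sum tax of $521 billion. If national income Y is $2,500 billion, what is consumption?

C = 2130.89

Yd = Y − T = 2500 − 521 = 1979
C = 330 + 0.91(1979) = 330 + 1800.89 = 2130.89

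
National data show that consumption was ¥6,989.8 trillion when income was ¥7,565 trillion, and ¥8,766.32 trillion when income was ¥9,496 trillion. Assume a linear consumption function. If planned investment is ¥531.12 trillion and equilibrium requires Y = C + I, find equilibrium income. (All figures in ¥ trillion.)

MPC = (8766.32 − 6989.8)/(9496 − 7565) = 1776.52/1931 = 0.92
a = 6989.8 − 0.92(7565) = 30
Equilibrium: Y = 30 + 0.92Y + 531.12
0.08Y = 561.12, so Y = 561.12/0.08 = 7014

Y = 7014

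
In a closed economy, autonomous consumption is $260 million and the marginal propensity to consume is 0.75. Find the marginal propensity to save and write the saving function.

MPS = 1 − MPC = 1 − 0.75 = 0.25
S = Y − C = -260 + 0.25Y

MPS = 0.25; S = -260 + 0.25Y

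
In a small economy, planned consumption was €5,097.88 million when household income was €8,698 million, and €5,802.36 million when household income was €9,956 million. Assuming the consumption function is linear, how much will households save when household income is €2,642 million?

S = 935.48

MPC = (5802.36 − 5097.88)/(9956 − 8698) = 704.48/1258 = 0.56
a = 5097.88 − 0.56(8698) = 5097.88 − 4870.88 = 227
C = 227 + 0.56(2642) = 1706.52
S = 2642 − 1706.52 = 935.48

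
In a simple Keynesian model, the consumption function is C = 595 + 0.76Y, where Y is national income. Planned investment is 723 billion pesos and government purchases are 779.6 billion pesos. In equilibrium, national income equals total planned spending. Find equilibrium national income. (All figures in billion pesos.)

Y = 8740

Y = C + I + G = 595 + 0.76Y + 723 + 779.6
Y − 0.76Y = 2097.6
0.24Y = 2097.6, so Y = 2097.6/0.24 = 8740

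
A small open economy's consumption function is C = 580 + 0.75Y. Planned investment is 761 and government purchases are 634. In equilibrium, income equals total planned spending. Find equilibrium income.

Y = 7900

Y = C + I + G = 580 + 0.75Y + 761 + 634
Y − 0.75Y = 1975
0.25Y = 1975, so Y = 1975/0.25 = 7900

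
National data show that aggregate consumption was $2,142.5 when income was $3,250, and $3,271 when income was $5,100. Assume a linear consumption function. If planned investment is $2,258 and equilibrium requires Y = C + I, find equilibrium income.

Y = 6200

MPC = (3271 − 2142.5)/(5100 − 3250) = 1128.5/1850 = 0.61
a = 2142.5 − 0.61(3250) = 160
Equilibrium: Y = 160 + 0.61Y + 2258
0.39Y = 2418, so Y = 2418/0.39 = 6200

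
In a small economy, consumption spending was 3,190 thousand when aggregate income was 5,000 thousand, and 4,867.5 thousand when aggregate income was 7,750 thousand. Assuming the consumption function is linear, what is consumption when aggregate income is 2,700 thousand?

C = 1787

MPC = (4867.5 − 3190)/(7750 − 5000) = 1677.5/2750 = 0.61
a = 3190 − 0.61(5000) = 3190 − 3050 = 140
C = 140 + 0.61(2700) = 140 + 1647 = 1787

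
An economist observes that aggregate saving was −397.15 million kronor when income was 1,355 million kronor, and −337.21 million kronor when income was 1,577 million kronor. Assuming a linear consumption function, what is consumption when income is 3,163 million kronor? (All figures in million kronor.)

MPS = ΔS/ΔY = (-337.21 − (-397.15))/(1577 − 1355) = 59.94/222 = 0.27
MPC = 1 − MPS = 0.73
Autonomous saving = -397.15 − 0.27(1355) = -763, so a = 763
C = 763 + 0.73(3163) = 763 + 2308.99 = 3071.99

C = 3071.99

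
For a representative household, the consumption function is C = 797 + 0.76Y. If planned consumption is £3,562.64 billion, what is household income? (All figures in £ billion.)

797 + 0.76Y = 3562.64
0.76Y = 2765.64, so Y = 2765.64/0.76 = 3639

Y = 3639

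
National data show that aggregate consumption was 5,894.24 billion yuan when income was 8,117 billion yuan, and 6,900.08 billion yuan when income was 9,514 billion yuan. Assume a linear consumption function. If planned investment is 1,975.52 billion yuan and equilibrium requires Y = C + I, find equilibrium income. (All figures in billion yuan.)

MPC = (6900.08 − 5894.24)/(9514 − 8117) = 1005.84/1397 = 0.72
a = 5894.24 − 0.72(8117) = 50
Equilibrium: Y = 50 + 0.72Y + 1975.52
0.28Y = 2025.52, so Y = 2025.52/0.28 = 7234

Y = 7234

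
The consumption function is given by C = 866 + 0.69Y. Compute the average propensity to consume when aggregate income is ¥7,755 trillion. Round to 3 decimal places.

C = 866 + 0.69(7755) = 6216.95
APC = C/Y = 6216.95/7755 = 0.802

APC = 0.802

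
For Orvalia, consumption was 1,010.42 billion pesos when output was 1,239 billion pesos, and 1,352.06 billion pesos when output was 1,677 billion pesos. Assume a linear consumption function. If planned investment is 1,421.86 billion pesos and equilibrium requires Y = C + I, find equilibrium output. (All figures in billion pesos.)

Y = 6663

MPC = (1352.06 − 1010.42)/(1677 − 1239) = 341.64/438 = 0.78
a = 1010.42 − 0.78(1239) = 44
Equilibrium: Y = 44 + 0.78Y + 1421.86
0.22Y = 1465.86, so Y = 1465.86/0.22 = 6663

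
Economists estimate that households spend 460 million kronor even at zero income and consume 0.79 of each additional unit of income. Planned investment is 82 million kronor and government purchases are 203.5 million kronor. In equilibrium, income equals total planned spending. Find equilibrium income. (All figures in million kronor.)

Y = C + I + G = 460 + 0.79Y + 82 + 203.5
Y − 0.79Y = 745.5
0.21Y = 745.5, so Y = 745.5/0.21 = 3550

Y = 3550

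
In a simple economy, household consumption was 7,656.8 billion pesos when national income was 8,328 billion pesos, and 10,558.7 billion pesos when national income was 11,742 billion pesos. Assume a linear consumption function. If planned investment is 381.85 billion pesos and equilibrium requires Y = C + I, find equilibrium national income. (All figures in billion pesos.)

Y = 6399

MPC = (10558.7 − 7656.8)/(11742 − 8328) = 2901.9/3414 = 0.85
a = 7656.8 − 0.85(8328) = 578
Equilibrium: Y = 578 + 0.85Y + 381.85
0.15Y = 959.85, so Y = 959.85/0.15 = 6399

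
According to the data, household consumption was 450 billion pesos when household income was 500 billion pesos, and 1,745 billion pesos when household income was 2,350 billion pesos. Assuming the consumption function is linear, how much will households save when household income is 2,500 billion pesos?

MPC = (1745 − 450)/(2350 − 500) = 1295/1850 = 0.7
a = 450 − 0.7(500) = 450 − 350 = 100
C = 100 + 0.7(2500) = 1850
S = 2500 − 1850 = 650

S = 650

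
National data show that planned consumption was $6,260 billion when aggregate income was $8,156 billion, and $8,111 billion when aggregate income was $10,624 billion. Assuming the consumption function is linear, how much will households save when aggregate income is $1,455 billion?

S = 220.75

MPC = (8111 − 6260)/(10624 − 8156) = 1851/2468 = 0.75
a = 6260 − 0.75(8156) = 6260 − 6117 = 143
C = 143 + 0.75(1455) = 1234.25
S = 1455 − 1234.25 = 220.75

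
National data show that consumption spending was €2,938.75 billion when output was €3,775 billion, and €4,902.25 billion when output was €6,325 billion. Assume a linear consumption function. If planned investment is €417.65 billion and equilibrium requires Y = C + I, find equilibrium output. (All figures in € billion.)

MPC = (4902.25 − 2938.75)/(6325 − 3775) = 1963.5/2550 = 0.77
a = 2938.75 − 0.77(3775) = 32
Equilibrium: Y = 32 + 0.77Y + 417.65
0.23Y = 449.65, so Y = 449.65/0.23 = 1955

Y = 1955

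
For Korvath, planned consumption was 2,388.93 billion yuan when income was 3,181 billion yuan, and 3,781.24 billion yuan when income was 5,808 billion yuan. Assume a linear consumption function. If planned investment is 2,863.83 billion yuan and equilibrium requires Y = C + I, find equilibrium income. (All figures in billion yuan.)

Y = 7589

MPC = (3781.24 − 2388.93)/(5808 − 3181) = 1392.31/2627 = 0.53
a = 2388.93 − 0.53(3181) = 703
Equilibrium: Y = 703 + 0.53Y + 2863.83
0.47Y = 3566.83, so Y = 3566.83/0.47 = 7589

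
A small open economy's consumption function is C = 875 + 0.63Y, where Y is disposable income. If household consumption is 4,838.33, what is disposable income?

875 + 0.63Y = 4838.33
0.63Y = 3963.33, so Y = 3963.33/0.63 = 6291

Y = 6291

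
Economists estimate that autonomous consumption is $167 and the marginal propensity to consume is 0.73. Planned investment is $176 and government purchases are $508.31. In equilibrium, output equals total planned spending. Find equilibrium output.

Y = C + I + G = 167 + 0.73Y + 176 + 508.31
Y − 0.73Y = 851.31
0.27Y = 851.31, so Y = 851.31/0.27 = 3153

Y = 3153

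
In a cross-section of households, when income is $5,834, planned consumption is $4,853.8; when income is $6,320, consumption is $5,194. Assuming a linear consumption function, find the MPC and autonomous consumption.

MPC = ΔC/ΔY = (5194 − 4853.8)/(6320 − 5834) = 340.2/486 = 0.7
a = C − MPC·Y = 4853.8 − 0.7(5834) = 4853.8 − 4083.8 = 770

MPC = 0.7; a = 770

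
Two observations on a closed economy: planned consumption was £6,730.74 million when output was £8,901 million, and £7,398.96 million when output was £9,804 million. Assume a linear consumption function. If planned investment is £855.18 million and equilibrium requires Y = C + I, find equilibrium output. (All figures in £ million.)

MPC = (7398.96 − 6730.74)/(9804 − 8901) = 668.22/903 = 0.74
a = 6730.74 − 0.74(8901) = 144
Equilibrium: Y = 144 + 0.74Y + 855.18
0.26Y = 999.18, so Y = 999.18/0.26 = 3843

Y = 3843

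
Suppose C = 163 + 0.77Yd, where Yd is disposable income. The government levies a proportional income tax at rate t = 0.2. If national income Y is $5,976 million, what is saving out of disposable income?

S = 936.584

Yd = (1 − 0.2)(5976) = 0.8(5976) = 4780.8
C = 163 + 0.77(4780.8) = 163 + 3681.216 = 3844.216
S = Yd − C = 4780.8 − 3844.216 = 936.584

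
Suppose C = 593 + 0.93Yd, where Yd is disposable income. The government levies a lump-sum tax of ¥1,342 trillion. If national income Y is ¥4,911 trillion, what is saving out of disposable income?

S = -343.17

Yd = Y − T = 4911 − 1342 = 3569
C = 593 + 0.93(3569) = 593 + 3319.17 = 3912.17
S = Yd − C = 3569 − 3912.17 = -343.17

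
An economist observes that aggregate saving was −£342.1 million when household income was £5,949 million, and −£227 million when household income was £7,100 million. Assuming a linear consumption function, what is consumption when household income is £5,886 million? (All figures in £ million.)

C = 6234.4

MPS = ΔS/ΔY = (-227 − (-342.1))/(7100 − 5949) = 115.1/1151 = 0.1
MPC = 1 − MPS = 0.9
Autonomous saving = -342.1 − 0.1(5949) = -937, so a = 937
C = 937 + 0.9(5886) = 937 + 5297.4 = 6234.4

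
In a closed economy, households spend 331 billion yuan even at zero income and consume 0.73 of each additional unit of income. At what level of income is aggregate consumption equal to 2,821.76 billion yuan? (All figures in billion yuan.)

Y = 3412

331 + 0.73Y = 2821.76
0.73Y = 2490.76, so Y = 2490.76/0.73 = 3412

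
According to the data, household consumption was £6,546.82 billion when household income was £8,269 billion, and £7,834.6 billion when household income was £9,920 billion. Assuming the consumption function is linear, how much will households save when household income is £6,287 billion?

MPC = (7834.6 − 6546.82)/(9920 − 8269) = 1287.78/1651 = 0.78
a = 6546.82 − 0.78(8269) = 6546.82 − 6449.82 = 97
C = 97 + 0.78(6287) = 5000.86
S = 6287 − 5000.86 = 1286.14

S = 1286.14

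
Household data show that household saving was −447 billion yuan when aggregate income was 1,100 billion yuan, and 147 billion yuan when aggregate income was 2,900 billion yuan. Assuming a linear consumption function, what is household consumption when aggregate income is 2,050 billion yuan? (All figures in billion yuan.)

MPS = ΔS/ΔY = (147 − (-447))/(2900 − 1100) = 594/1800 = 0.33
MPC = 1 − MPS = 0.67
Autonomous saving = -447 − 0.33(1100) = -810, so a = 810
C = 810 + 0.67(2050) = 810 + 1373.5 = 2183.5

C = 2183.5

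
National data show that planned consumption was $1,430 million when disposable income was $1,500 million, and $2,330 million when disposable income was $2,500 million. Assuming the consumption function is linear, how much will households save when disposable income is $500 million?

S = -30

MPC = (2330 − 1430)/(2500 − 1500) = 900/1000 = 0.9
a = 1430 − 0.9(1500) = 1430 − 1350 = 80
C = 80 + 0.9(500) = 530
S = 500 − 530 = -30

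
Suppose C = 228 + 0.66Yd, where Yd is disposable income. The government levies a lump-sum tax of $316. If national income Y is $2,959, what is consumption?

Yd = Y − T = 2959 − 316 = 2643
C = 228 + 0.66(2643) = 228 + 1744.38 = 1972.38

C = 1972.38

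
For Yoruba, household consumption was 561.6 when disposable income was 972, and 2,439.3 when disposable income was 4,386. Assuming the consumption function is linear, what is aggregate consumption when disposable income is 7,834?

MPC = (2439.3 − 561.6)/(4386 − 972) = 1877.7/3414 = 0.55
a = 561.6 − 0.55(972) = 561.6 − 534.6 = 27
C = 27 + 0.55(7834) = 27 + 4308.7 = 4335.7

C = 4335.7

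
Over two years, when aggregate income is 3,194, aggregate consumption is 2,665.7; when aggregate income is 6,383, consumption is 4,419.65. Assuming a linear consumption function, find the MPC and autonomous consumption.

MPC = 0.55; a = 909

MPC = ΔC/ΔY = (4419.65 − 2665.7)/(6383 − 3194) = 1753.95/3189 = 0.55
a = C − MPC·Y = 2665.7 − 0.55(3194) = 2665.7 − 1756.7 = 909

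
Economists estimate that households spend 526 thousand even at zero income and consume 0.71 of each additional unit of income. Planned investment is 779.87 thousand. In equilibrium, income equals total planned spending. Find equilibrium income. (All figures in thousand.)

Y = 4503

Y = C + I = 526 + 0.71Y + 779.87
Y − 0.71Y = 1305.87
0.29Y = 1305.87, so Y = 1305.87/0.29 = 4503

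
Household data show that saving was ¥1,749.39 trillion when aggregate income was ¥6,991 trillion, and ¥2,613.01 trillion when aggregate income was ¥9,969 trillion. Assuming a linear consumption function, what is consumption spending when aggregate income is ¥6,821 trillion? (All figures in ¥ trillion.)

MPS = ΔS/ΔY = (2613.01 − 1749.39)/(9969 − 6991) = 863.62/2978 = 0.29
MPC = 1 − MPS = 0.71
Autonomous saving = 1749.39 − 0.29(6991) = -278, so a = 278
C = 278 + 0.71(6821) = 278 + 4842.91 = 5120.91

C = 5120.91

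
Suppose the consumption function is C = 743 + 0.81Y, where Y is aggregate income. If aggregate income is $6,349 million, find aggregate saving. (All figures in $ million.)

C = 743 + 0.81(6349) = 743 + 5142.69 = 5885.69
S = Y − C = 6349 − 5885.69 = 463.31

S = 463.31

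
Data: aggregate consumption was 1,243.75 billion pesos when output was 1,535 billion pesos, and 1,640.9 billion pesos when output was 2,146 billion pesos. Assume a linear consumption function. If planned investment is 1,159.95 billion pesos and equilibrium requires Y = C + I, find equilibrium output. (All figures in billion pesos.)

Y = 4017

MPC = (1640.9 − 1243.75)/(2146 − 1535) = 397.15/611 = 0.65
a = 1243.75 − 0.65(1535) = 246
Equilibrium: Y = 246 + 0.65Y + 1159.95
0.35Y = 1405.95, so Y = 1405.95/0.35 = 4017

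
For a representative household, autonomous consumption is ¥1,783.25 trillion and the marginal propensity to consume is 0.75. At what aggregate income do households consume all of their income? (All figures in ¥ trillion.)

Y = 7133

At break-even, C = Y: 1783.25 + 0.75Y = Y
0.25Y = 1783.25, so Y = 1783.25/0.25 = 7133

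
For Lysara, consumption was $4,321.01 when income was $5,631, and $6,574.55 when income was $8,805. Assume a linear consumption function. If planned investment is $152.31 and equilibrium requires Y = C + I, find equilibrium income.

Y = 1639

MPC = (6574.55 − 4321.01)/(8805 − 5631) = 2253.54/3174 = 0.71
a = 4321.01 − 0.71(5631) = 323
Equilibrium: Y = 323 + 0.71Y + 152.31
0.29Y = 475.31, so Y = 475.31/0.29 = 1639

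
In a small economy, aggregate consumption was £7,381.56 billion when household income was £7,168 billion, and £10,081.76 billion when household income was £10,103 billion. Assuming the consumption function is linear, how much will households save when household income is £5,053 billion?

MPC = (10081.76 − 7381.56)/(10103 − 7168) = 2700.2/2935 = 0.92
a = 7381.56 − 0.92(7168) = 7381.56 − 6594.56 = 787
C = 787 + 0.92(5053) = 5435.76
S = 5053 − 5435.76 = -382.76

S = -382.76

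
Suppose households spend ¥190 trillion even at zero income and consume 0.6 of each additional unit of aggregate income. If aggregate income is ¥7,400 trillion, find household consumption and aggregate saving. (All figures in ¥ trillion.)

C = 4630; S = 2770

C = 190 + 0.6(7400) = 190 + 4440 = 4630
S = Y − C = 7400 − 4630 = 2770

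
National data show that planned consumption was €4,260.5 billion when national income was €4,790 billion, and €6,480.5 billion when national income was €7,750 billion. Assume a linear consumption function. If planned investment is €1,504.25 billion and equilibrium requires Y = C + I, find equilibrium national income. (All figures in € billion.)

Y = 8689

MPC = (6480.5 − 4260.5)/(7750 − 4790) = 2220/2960 = 0.75
a = 4260.5 − 0.75(4790) = 668
Equilibrium: Y = 668 + 0.75Y + 1504.25
0.25Y = 2172.25, so Y = 2172.25/0.25 = 8689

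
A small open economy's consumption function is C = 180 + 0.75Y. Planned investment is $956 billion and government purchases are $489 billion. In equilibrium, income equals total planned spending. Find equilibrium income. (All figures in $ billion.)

Y = C + I + G = 180 + 0.75Y + 956 + 489
Y − 0.75Y = 1625
0.25Y = 1625, so Y = 1625/0.25 = 6500

Y = 6500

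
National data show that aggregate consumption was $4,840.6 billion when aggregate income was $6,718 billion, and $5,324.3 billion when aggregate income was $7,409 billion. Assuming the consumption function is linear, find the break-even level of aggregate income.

Y = 460

MPC = (5324.3 − 4840.6)/(7409 − 6718) = 483.7/691 = 0.7
a = 4840.6 − 0.7(6718) = 4840.6 − 4702.6 = 138
Break-even: Y = a/(1−MPC) = 138/0.3 = 460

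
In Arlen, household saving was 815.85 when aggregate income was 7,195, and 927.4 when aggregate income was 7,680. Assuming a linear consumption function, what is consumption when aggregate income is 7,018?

C = 6242.86

MPS = ΔS/ΔY = (927.4 − 815.85)/(7680 − 7195) = 111.55/485 = 0.23
MPC = 1 − MPS = 0.77
Autonomous saving = 815.85 − 0.23(7195) = -839, so a = 839
C = 839 + 0.77(7018) = 839 + 5403.86 = 6242.86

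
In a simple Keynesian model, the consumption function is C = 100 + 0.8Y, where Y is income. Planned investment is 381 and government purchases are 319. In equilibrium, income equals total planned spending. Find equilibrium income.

Y = 4000

Y = C + I + G = 100 + 0.8Y + 381 + 319
Y − 0.8Y = 800
0.2Y = 800, so Y = 800/0.2 = 4000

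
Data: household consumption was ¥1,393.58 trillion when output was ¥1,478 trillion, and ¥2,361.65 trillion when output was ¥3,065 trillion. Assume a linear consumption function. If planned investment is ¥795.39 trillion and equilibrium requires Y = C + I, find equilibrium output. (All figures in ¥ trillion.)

MPC = (2361.65 − 1393.58)/(3065 − 1478) = 968.07/1587 = 0.61
a = 1393.58 − 0.61(1478) = 492
Equilibrium: Y = 492 + 0.61Y + 795.39
0.39Y = 1287.39, so Y = 1287.39/0.39 = 3301

Y = 3301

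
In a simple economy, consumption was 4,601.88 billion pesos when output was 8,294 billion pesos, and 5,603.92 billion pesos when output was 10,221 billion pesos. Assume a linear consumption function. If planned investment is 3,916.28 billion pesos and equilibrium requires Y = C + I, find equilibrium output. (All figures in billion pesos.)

MPC = (5603.92 − 4601.88)/(10221 − 8294) = 1002.04/1927 = 0.52
a = 4601.88 − 0.52(8294) = 289
Equilibrium: Y = 289 + 0.52Y + 3916.28
0.48Y = 4205.28, so Y = 4205.28/0.48 = 8761

Y = 8761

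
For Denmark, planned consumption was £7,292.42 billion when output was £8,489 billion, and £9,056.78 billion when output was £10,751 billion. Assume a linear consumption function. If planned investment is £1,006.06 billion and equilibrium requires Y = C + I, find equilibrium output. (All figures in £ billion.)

MPC = (9056.78 − 7292.42)/(10751 − 8489) = 1764.36/2262 = 0.78
a = 7292.42 − 0.78(8489) = 671
Equilibrium: Y = 671 + 0.78Y + 1006.06
0.22Y = 1677.06, so Y = 1677.06/0.22 = 7623

Y = 7623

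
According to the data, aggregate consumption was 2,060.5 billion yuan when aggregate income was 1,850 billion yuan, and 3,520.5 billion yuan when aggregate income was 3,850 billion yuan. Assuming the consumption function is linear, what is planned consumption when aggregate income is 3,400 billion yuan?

C = 3192

MPC = (3520.5 − 2060.5)/(3850 − 1850) = 1460/2000 = 0.73
a = 2060.5 − 0.73(1850) = 2060.5 − 1350.5 = 710
C = 710 + 0.73(3400) = 710 + 2482 = 3192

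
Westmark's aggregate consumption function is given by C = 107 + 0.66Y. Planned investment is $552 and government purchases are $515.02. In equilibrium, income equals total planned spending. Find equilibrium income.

Y = 3453

Y = C + I + G = 107 + 0.66Y + 552 + 515.02
Y − 0.66Y = 1174.02
0.34Y = 1174.02, so Y = 1174.02/0.34 = 3453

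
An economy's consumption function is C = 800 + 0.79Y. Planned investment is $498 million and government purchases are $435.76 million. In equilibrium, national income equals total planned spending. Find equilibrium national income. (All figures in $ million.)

Y = C + I + G = 800 + 0.79Y + 498 + 435.76
Y − 0.79Y = 1733.76
0.21Y = 1733.76, so Y = 1733.76/0.21 = 8256

Y = 8256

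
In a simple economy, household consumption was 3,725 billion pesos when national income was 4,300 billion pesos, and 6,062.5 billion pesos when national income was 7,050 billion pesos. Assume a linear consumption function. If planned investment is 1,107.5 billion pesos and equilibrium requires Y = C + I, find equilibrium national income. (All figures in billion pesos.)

MPC = (6062.5 − 3725)/(7050 − 4300) = 2337.5/2750 = 0.85
a = 3725 − 0.85(4300) = 70
Equilibrium: Y = 70 + 0.85Y + 1107.5
0.15Y = 1177.5, so Y = 1177.5/0.15 = 7850

Y = 7850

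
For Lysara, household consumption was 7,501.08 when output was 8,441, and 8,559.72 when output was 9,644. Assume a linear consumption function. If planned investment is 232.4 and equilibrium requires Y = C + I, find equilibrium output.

MPC = (8559.72 − 7501.08)/(9644 − 8441) = 1058.64/1203 = 0.88
a = 7501.08 − 0.88(8441) = 73
Equilibrium: Y = 73 + 0.88Y + 232.4
0.12Y = 305.4, so Y = 305.4/0.12 = 2545

Y = 2545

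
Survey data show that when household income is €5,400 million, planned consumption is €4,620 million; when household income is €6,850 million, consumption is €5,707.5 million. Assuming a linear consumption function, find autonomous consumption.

a = 570

MPC = ΔC/ΔY = (5707.5 − 4620)/(6850 − 5400) = 1087.5/1450 = 0.75
a = C − MPC·Y = 4620 − 0.75(5400) = 4620 − 4050 = 570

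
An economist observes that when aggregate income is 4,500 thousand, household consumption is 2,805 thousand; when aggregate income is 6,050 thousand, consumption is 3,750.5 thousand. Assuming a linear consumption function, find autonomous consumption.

MPC = ΔC/ΔY = (3750.5 − 2805)/(6050 − 4500) = 945.5/1550 = 0.61
a = C − MPC·Y = 2805 − 0.61(4500) = 2805 − 2745 = 60

a = 60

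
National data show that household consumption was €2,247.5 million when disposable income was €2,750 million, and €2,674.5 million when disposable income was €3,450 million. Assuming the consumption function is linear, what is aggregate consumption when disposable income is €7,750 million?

MPC = (2674.5 − 2247.5)/(3450 − 2750) = 427/700 = 0.61
a = 2247.5 − 0.61(2750) = 2247.5 − 1677.5 = 570
C = 570 + 0.61(7750) = 570 + 4727.5 = 5297.5

C = 5297.5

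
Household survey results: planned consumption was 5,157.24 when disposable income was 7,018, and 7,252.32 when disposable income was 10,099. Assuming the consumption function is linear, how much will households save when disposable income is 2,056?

MPC = (7252.32 − 5157.24)/(10099 − 7018) = 2095.08/3081 = 0.68
a = 5157.24 − 0.68(7018) = 5157.24 − 4772.24 = 385
C = 385 + 0.68(2056) = 1783.08
S = 2056 − 1783.08 = 272.92

S = 272.92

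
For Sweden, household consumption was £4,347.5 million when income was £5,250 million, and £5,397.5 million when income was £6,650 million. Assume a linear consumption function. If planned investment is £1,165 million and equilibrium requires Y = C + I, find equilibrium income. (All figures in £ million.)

MPC = (5397.5 − 4347.5)/(6650 − 5250) = 1050/1400 = 0.75
a = 4347.5 − 0.75(5250) = 410
Equilibrium: Y = 410 + 0.75Y + 1165
0.25Y = 1575, so Y = 1575/0.25 = 6300

Y = 6300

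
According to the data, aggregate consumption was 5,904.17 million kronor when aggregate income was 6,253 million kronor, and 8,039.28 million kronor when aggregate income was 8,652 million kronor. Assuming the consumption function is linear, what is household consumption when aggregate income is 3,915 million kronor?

MPC = (8039.28 − 5904.17)/(8652 − 6253) = 2135.11/2399 = 0.89
a = 5904.17 − 0.89(6253) = 5904.17 − 5565.17 = 339
C = 339 + 0.89(3915) = 339 + 3484.35 = 3823.35

C = 3823.35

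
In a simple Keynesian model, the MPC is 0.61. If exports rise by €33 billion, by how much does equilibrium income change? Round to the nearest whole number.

The multiplier is 1/(1 − MPC) = 1/0.39.
ΔY = 33/0.39 = 84.62 ≈ 85

ΔY ≈ 85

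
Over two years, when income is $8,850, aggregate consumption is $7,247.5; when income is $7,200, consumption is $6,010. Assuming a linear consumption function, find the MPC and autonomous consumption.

MPC = ΔC/ΔY = (7247.5 − 6010)/(8850 − 7200) = 1237.5/1650 = 0.75
a = C − MPC·Y = 6010 − 0.75(7200) = 6010 − 5400 = 610

MPC = 0.75; a = 610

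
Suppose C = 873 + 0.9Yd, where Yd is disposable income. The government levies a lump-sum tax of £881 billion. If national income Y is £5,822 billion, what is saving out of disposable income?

S = -378.9

Yd = Y − T = 5822 − 881 = 4941
C = 873 + 0.9(4941) = 873 + 4446.9 = 5319.9
S = Yd − C = 4941 − 5319.9 = -378.9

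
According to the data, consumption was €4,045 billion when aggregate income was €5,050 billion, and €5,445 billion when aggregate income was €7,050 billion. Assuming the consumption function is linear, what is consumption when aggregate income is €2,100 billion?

C = 1980

MPC = (5445 − 4045)/(7050 − 5050) = 1400/2000 = 0.7
a = 4045 − 0.7(5050) = 4045 − 3535 = 510
C = 510 + 0.7(2100) = 510 + 1470 = 1980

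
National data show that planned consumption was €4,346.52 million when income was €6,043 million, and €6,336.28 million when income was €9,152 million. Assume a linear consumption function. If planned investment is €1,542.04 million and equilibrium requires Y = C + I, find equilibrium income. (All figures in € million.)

Y = 5614

MPC = (6336.28 − 4346.52)/(9152 − 6043) = 1989.76/3109 = 0.64
a = 4346.52 − 0.64(6043) = 479
Equilibrium: Y = 479 + 0.64Y + 1542.04
0.36Y = 2021.04, so Y = 2021.04/0.36 = 5614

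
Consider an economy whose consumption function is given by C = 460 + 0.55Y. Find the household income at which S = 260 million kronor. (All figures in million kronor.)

S = Y − C = -460 + 0.45Y
-460 + 0.45Y = 260, so 0.45Y = 720 and Y = 1600

Y = 1600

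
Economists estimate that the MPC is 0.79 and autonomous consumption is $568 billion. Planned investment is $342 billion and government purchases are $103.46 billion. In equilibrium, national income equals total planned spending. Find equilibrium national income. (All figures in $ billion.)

Y = C + I + G = 568 + 0.79Y + 342 + 103.46
Y − 0.79Y = 1013.46
0.21Y = 1013.46, so Y = 1013.46/0.21 = 4826

Y = 4826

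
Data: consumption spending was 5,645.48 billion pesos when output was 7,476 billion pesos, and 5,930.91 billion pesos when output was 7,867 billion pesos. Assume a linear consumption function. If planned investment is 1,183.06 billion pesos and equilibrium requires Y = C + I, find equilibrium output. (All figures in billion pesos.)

MPC = (5930.91 − 5645.48)/(7867 − 7476) = 285.43/391 = 0.73
a = 5645.48 − 0.73(7476) = 188
Equilibrium: Y = 188 + 0.73Y + 1183.06
0.27Y = 1371.06, so Y = 1371.06/0.27 = 5078

Y = 5078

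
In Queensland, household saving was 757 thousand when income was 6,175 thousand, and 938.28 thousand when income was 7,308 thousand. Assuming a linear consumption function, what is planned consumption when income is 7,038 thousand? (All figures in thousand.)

MPS = ΔS/ΔY = (938.28 − 757)/(7308 − 6175) = 181.28/1133 = 0.16
MPC = 1 − MPS = 0.84
Autonomous saving = 757 − 0.16(6175) = -231, so a = 231
C = 231 + 0.84(7038) = 231 + 5911.92 = 6142.92

C = 6142.92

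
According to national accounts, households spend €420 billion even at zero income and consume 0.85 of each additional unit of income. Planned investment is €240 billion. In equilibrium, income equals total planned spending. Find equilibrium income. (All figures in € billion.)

Y = C + I = 420 + 0.85Y + 240
Y − 0.85Y = 660
0.15Y = 660, so Y = 660/0.15 = 4400

Y = 4400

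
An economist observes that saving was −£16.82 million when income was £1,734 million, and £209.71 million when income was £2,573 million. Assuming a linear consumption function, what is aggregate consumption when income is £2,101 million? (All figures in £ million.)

C = 2018.73

MPS = ΔS/ΔY = (209.71 − (-16.82))/(2573 − 1734) = 226.53/839 = 0.27
MPC = 1 − MPS = 0.73
Autonomous saving = -16.82 − 0.27(1734) = -485, so a = 485
C = 485 + 0.73(2101) = 485 + 1533.73 = 2018.73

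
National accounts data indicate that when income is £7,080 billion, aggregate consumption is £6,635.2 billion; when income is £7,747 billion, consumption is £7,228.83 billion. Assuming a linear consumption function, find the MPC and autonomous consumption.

MPC = ΔC/ΔY = (7228.83 − 6635.2)/(7747 − 7080) = 593.63/667 = 0.89
a = C − MPC·Y = 6635.2 − 0.89(7080) = 6635.2 − 6301.2 = 334

MPC = 0.89; a = 334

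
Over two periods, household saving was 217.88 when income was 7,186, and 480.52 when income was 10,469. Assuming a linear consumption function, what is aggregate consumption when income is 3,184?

C = 3286.28

MPS = ΔS/ΔY = (480.52 − 217.88)/(10469 − 7186) = 262.64/3283 = 0.08
MPC = 1 − MPS = 0.92
Autonomous saving = 217.88 − 0.08(7186) = -357, so a = 357
C = 357 + 0.92(3184) = 357 + 2929.28 = 3286.28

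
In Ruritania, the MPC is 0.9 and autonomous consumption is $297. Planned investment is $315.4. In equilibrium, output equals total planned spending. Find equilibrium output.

Y = C + I = 297 + 0.9Y + 315.4
Y − 0.9Y = 612.4
0.1Y = 612.4, so Y = 612.4/0.1 = 6124

Y = 6124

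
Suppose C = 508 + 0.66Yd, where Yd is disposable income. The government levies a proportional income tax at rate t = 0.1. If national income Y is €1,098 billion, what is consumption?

Yd = (1 − 0.1)(1098) = 0.9(1098) = 988.2
C = 508 + 0.66(988.2) = 508 + 652.212 = 1160.212

C = 1160.212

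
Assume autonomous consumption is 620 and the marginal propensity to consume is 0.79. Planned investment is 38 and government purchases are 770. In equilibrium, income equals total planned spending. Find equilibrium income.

Y = C + I + G = 620 + 0.79Y + 38 + 770
Y − 0.79Y = 1428
0.21Y = 1428, so Y = 1428/0.21 = 6800

Y = 6800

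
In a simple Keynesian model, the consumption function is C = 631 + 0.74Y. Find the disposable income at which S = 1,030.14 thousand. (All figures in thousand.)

S = Y − C = -631 + 0.26Y
-631 + 0.26Y = 1030.14, so 0.26Y = 1661.14 and Y = 6389

Y = 6389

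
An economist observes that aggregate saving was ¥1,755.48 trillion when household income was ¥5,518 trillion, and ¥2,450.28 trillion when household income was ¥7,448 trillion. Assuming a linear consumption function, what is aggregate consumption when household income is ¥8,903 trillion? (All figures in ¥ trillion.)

MPS = ΔS/ΔY = (2450.28 − 1755.48)/(7448 − 5518) = 694.8/1930 = 0.36
MPC = 1 − MPS = 0.64
Autonomous saving = 1755.48 − 0.36(5518) = -231, so a = 231
C = 231 + 0.64(8903) = 231 + 5697.92 = 5928.92

C = 5928.92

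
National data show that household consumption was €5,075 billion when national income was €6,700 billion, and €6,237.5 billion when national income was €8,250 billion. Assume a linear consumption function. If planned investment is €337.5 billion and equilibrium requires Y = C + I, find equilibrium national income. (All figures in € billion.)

Y = 1550

MPC = (6237.5 − 5075)/(8250 − 6700) = 1162.5/1550 = 0.75
a = 5075 − 0.75(6700) = 50
Equilibrium: Y = 50 + 0.75Y + 337.5
0.25Y = 387.5, so Y = 387.5/0.25 = 1550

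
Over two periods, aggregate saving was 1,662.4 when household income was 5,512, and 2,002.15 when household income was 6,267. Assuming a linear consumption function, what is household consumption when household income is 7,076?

MPS = ΔS/ΔY = (2002.15 − 1662.4)/(6267 − 5512) = 339.75/755 = 0.45
MPC = 1 − MPS = 0.55
Autonomous saving = 1662.4 − 0.45(5512) = -818, so a = 818
C = 818 + 0.55(7076) = 818 + 3891.8 = 4709.8

C = 4709.8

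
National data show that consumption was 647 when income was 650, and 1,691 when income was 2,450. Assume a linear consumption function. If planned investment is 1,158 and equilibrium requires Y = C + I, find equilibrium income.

Y = 3400

MPC = (1691 − 647)/(2450 − 650) = 1044/1800 = 0.58
a = 647 − 0.58(650) = 270
Equilibrium: Y = 270 + 0.58Y + 1158
0.42Y = 1428, so Y = 1428/0.42 = 3400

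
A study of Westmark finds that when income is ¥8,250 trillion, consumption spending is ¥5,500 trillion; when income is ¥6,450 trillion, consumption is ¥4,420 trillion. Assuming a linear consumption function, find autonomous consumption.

a = 550

MPC = ΔC/ΔY = (5500 − 4420)/(8250 − 6450) = 1080/1800 = 0.6
a = C − MPC·Y = 4420 − 0.6(6450) = 4420 − 3870 = 550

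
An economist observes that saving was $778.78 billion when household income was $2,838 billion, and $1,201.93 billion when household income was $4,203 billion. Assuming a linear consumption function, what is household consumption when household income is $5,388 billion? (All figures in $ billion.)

MPS = ΔS/ΔY = (1201.93 − 778.78)/(4203 − 2838) = 423.15/1365 = 0.31
MPC = 1 − MPS = 0.69
Autonomous saving = 778.78 − 0.31(2838) = -101, so a = 101
C = 101 + 0.69(5388) = 101 + 3717.72 = 3818.72

C = 3818.72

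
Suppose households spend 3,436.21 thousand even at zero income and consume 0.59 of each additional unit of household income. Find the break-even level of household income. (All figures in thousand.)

Y = 8381

At break-even, C = Y: 3436.21 + 0.59Y = Y
0.41Y = 3436.21, so Y = 3436.21/0.41 = 8381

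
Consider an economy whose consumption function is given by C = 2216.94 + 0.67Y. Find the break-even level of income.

Y = 6718

At break-even, C = Y: 2216.94 + 0.67Y = Y
0.33Y = 2216.94, so Y = 2216.94/0.33 = 6718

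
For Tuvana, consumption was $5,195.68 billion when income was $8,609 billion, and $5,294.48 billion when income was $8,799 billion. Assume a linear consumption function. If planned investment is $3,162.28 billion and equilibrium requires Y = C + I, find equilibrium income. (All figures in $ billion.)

MPC = (5294.48 − 5195.68)/(8799 − 8609) = 98.8/190 = 0.52
a = 5195.68 − 0.52(8609) = 719
Equilibrium: Y = 719 + 0.52Y + 3162.28
0.48Y = 3881.28, so Y = 3881.28/0.48 = 8086

Y = 8086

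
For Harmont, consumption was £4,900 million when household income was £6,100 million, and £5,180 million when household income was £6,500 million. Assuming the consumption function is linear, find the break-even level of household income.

MPC = (5180 − 4900)/(6500 − 6100) = 280/400 = 0.7
a = 4900 − 0.7(6100) = 4900 − 4270 = 630
Break-even: Y = a/(1−MPC) = 630/0.3 = 2100

Y = 2100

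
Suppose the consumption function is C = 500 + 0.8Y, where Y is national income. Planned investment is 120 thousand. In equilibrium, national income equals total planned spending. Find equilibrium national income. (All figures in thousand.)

Y = 3100

Y = C + I = 500 + 0.8Y + 120
Y − 0.8Y = 620
0.2Y = 620, so Y = 620/0.2 = 3100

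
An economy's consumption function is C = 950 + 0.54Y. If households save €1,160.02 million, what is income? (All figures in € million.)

S = Y − C = -950 + 0.46Y
-950 + 0.46Y = 1160.02, so 0.46Y = 2110.02 and Y = 4587

Y = 4587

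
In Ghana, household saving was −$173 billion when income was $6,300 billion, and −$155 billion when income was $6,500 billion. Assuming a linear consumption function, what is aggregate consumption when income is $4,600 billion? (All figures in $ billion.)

MPS = ΔS/ΔY = (-155 − (-173))/(6500 − 6300) = 18/200 = 0.09
MPC = 1 − MPS = 0.91
Autonomous saving = -173 − 0.09(6300) = -740, so a = 740
C = 740 + 0.91(4600) = 740 + 4186 = 4926

C = 4926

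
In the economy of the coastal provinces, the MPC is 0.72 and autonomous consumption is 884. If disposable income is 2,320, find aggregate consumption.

C = 2554.4

C = 884 + 0.72(2320) = 884 + 1670.4 = 2554.4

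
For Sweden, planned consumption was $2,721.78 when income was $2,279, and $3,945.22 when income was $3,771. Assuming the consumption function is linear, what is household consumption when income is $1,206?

C = 1841.92

MPC = (3945.22 − 2721.78)/(3771 − 2279) = 1223.44/1492 = 0.82
a = 2721.78 − 0.82(2279) = 2721.78 − 1868.78 = 853
C = 853 + 0.82(1206) = 853 + 988.92 = 1841.92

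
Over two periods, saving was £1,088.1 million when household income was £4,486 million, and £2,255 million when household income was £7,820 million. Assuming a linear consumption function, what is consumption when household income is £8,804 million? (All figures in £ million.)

C = 6204.6

MPS = ΔS/ΔY = (2255 − 1088.1)/(7820 − 4486) = 1166.9/3334 = 0.35
MPC = 1 − MPS = 0.65
Autonomous saving = 1088.1 − 0.35(4486) = -482, so a = 482
C = 482 + 0.65(8804) = 482 + 5722.6 = 6204.6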